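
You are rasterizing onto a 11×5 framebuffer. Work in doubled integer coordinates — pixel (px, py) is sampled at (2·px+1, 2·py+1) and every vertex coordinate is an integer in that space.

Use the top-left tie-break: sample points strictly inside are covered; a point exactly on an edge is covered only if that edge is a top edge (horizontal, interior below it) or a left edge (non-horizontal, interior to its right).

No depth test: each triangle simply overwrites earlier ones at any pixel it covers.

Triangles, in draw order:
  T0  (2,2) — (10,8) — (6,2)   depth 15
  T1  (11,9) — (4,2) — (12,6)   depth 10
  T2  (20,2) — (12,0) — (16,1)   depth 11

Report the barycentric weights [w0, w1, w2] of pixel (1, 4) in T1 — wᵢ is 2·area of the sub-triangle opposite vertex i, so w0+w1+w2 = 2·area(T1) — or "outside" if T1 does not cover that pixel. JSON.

T0:
  2·area = 24  (B↔C swapped to make it positive)
  edge (2, 2)→(6, 2): d=(4,0) top-left  bias=+0
  edge (6, 2)→(10, 8): d=(4,6) right/bottom  bias=-1
  edge (10, 8)→(2, 2): d=(-8,-6) top-left  bias=+0
    (2,1)@(5, 3): e=[4,10,10] → █
    (3,1)@(7, 3): e=[4,-2,22] → ·
    (2,2)@(5, 5): e=[12,18,-6] → ·
    (3,2)@(7, 5): e=[12,6,6] → █
    (4,2)@(9, 5): e=[12,-6,18] → ·
    (3,3)@(7, 7): e=[20,14,-10] → ·
    (4,3)@(9, 7): e=[20,2,2] → █
    (5,3)@(11, 7): e=[20,-10,14] → ·
    (4,4)@(9, 9): e=[28,10,-14] → ·
  covered (3 px):
    · · · · · · · · · · ·
    · · █ · · · · · · · ·
    · · · █ · · · · · · ·
    · · · · █ · · · · · ·
    · · · · · · · · · · ·
T1:
  2·area = 28
  edge (11, 9)→(4, 2): d=(-7,-7) top-left  bias=+0
  edge (4, 2)→(12, 6): d=(8,4) right/bottom  bias=-1
  edge (12, 6)→(11, 9): d=(-1,3) right/bottom  bias=-1
    (1,0)@(3, 1): e=[0,-4,32] → ·  [on edge]
    (2,1)@(5, 3): e=[0,4,24] → █  [on edge]
    (3,1)@(7, 3): e=[14,-4,18] → ·
    (6,1)@(13, 3): e=[56,-28,0] → ·  [on edge]
    (2,2)@(5, 5): e=[-14,20,22] → ·
    (3,2)@(7, 5): e=[0,12,16] → █  [on edge]
    (4,2)@(9, 5): e=[14,4,10] → █
    (5,2)@(11, 5): e=[28,-4,4] → ·
    (3,3)@(7, 7): e=[-14,28,14] → ·
    (4,3)@(9, 7): e=[0,20,8] → █  [on edge]
    (5,3)@(11, 7): e=[14,12,2] → █
    (6,3)@(13, 7): e=[28,4,-4] → ·
    (5,4)@(11, 9): e=[0,28,0] → ·  [on edge]
  covered (5 px):
    · · · · · · · · · · ·
    · · █ · · · · · · · ·
    · · · █ █ · · · · · ·
    · · · · █ █ · · · · ·
    · · · · · · · · · · ·
T2:
  degenerate (2·area = 0) — covers nothing

Final: "outside"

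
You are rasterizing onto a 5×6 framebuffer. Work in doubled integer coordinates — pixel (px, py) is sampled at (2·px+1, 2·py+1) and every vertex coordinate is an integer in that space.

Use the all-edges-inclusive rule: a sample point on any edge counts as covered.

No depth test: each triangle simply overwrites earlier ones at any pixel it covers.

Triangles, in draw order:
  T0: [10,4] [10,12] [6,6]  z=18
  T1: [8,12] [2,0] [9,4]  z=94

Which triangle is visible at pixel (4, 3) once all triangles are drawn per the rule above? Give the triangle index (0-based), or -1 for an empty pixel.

T0:
  2·area = 32
  edge (10, 4)→(10, 12): d=(0,8) inclusive
  edge (10, 12)→(6, 6): d=(-4,-6) inclusive
  edge (6, 6)→(10, 4): d=(4,-2) inclusive
    (4,2)@(9, 5): e=[8,22,2] → █
    (3,3)@(7, 7): e=[24,2,6] → █
    (3,4)@(7, 9): e=[24,-6,14] → ·
    (4,4)@(9, 9): e=[8,6,18] → █
    (4,5)@(9, 11): e=[8,-2,26] → ·
  covered (4 px):
    · · · · ·
    · · · · ·
    · · · · █
    · · · █ █
    · · · · █
    · · · · ·
T1:
  2·area = 60
  edge (8, 12)→(2, 0): d=(-6,-12) inclusive
  edge (2, 0)→(9, 4): d=(7,4) inclusive
  edge (9, 4)→(8, 12): d=(-1,8) inclusive
    (1,0)@(3, 1): e=[6,3,51] → █
    (2,0)@(5, 1): e=[30,-5,35] → ·
    (1,1)@(3, 3): e=[-6,17,49] → ·
    (2,1)@(5, 3): e=[18,9,33] → █
    (3,1)@(7, 3): e=[42,1,17] → █
    (4,1)@(9, 3): e=[66,-7,1] → ·
    (2,2)@(5, 5): e=[6,23,31] → █
    (4,2)@(9, 5): e=[54,7,-1] → ·
    (2,3)@(5, 7): e=[-6,37,29] → ·
    (3,3)@(7, 7): e=[18,29,13] → █
    (4,3)@(9, 7): e=[42,21,-3] → ·
    (3,4)@(7, 9): e=[6,43,11] → █
  covered (7 px):
    · █ · · ·
    · · █ █ ·
    · · █ █ ·
    · · · █ ·
    · · · █ ·
    · · · · ·

Z-buffer (winner per pixel, '.' = empty):
  . 1 . . .
  . . 1 1 .
  . . 1 1 0
  . . . 1 0
  . . . 1 0
  . . . . .

Result: 0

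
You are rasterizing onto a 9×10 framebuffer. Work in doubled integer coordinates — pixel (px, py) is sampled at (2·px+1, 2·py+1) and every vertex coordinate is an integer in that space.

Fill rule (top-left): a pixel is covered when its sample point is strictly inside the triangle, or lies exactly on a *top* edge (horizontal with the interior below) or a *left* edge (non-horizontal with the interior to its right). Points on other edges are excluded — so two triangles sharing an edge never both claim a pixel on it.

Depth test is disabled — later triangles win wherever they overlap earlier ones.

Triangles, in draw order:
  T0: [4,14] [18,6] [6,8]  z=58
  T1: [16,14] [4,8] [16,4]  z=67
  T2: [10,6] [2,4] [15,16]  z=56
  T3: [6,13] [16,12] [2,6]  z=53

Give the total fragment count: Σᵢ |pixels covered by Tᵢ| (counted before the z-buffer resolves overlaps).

T0:
  2·area = 68  (B↔C swapped to make it positive)
  edge (4, 14)→(6, 8): d=(2,-6) top-left  bias=+0
  edge (6, 8)→(18, 6): d=(12,-2) top-left  bias=+0
  edge (18, 6)→(4, 14): d=(-14,8) right/bottom  bias=-1
    (3,2)@(7, 5): e=[0,-34,102] → ·  [on edge]
    (6,3)@(13, 7): e=[40,2,26] → █
    (7,3)@(15, 7): e=[52,6,10] → █
    (8,3)@(17, 7): e=[64,10,-6] → ·
    (3,4)@(7, 9): e=[8,14,46] → █
    (4,4)@(9, 9): e=[20,18,30] → █
    (5,4)@(11, 9): e=[32,22,14] → █
    (6,4)@(13, 9): e=[44,26,-2] → ·
    (7,4)@(15, 9): e=[56,30,-18] → ·
    (2,5)@(5, 11): e=[0,34,34] → █  [on edge]
    (5,5)@(11, 11): e=[36,46,-14] → ·
    (2,6)@(5, 13): e=[4,58,6] → █
    (1,8)@(3, 17): e=[0,102,-34] → ·  [on edge]
  covered (9 px):
    · · · · · · · · ·
    · · · · · · · · ·
    · · · · · · · · ·
    · · · · · · █ █ ·
    · · · █ █ █ · · ·
    · · █ █ █ · · · ·
    · · █ · · · · · ·
    · · · · · · · · ·
    · · · · · · · · ·
    · · · · · · · · ·
T1:
  2·area = 120
  edge (16, 14)→(4, 8): d=(-12,-6) top-left  bias=+0
  edge (4, 8)→(16, 4): d=(12,-4) top-left  bias=+0
  edge (16, 4)→(16, 14): d=(0,10) right/bottom  bias=-1
    (6,2)@(13, 5): e=[90,0,30] → █  [on edge]
    (7,2)@(15, 5): e=[102,8,10] → █
    (8,2)@(17, 5): e=[114,16,-10] → ·
    (3,3)@(7, 7): e=[30,0,90] → █  [on edge]
    (4,3)@(9, 7): e=[42,8,70] → █
    (5,3)@(11, 7): e=[54,16,50] → █
    (8,3)@(17, 7): e=[90,40,-10] → ·
    (0,4)@(1, 9): e=[-30,0,150] → ·  [on edge]
    (3,4)@(7, 9): e=[6,24,90] → █
    (8,4)@(17, 9): e=[66,64,-10] → ·
    (3,5)@(7, 11): e=[-18,48,90] → ·
    (4,5)@(9, 11): e=[-6,56,70] → ·
  covered (16 px):
    · · · · · · · · ·
    · · · · · · · · ·
    · · · · · · █ █ ·
    · · · █ █ █ █ █ ·
    · · · █ █ █ █ █ ·
    · · · · · █ █ █ ·
    · · · · · · · █ ·
    · · · · · · · · ·
    · · · · · · · · ·
    · · · · · · · · ·
T2:
  2·area = 70  (B↔C swapped to make it positive)
  edge (10, 6)→(15, 16): d=(5,10) right/bottom  bias=-1
  edge (15, 16)→(2, 4): d=(-13,-12) top-left  bias=+0
  edge (2, 4)→(10, 6): d=(8,2) right/bottom  bias=-1
    (2,2)@(5, 5): e=[45,23,2] → █
    (3,2)@(7, 5): e=[25,47,-2] → ·
    (2,3)@(5, 7): e=[55,-3,18] → ·
    (3,3)@(7, 7): e=[35,21,14] → █
    (4,3)@(9, 7): e=[15,45,10] → █
    (5,3)@(11, 7): e=[-5,69,6] → ·
    (3,4)@(7, 9): e=[45,-5,30] → ·
    (4,4)@(9, 9): e=[25,19,26] → █
    (5,4)@(11, 9): e=[5,43,22] → █
    (6,4)@(13, 9): e=[-15,67,18] → ·
    (4,5)@(9, 11): e=[35,-7,42] → ·
    (5,5)@(11, 11): e=[15,17,38] → █
  covered (7 px):
    · · · · · · · · ·
    · · · · · · · · ·
    · · █ · · · · · ·
    · · · █ █ · · · ·
    · · · · █ █ · · ·
    · · · · · █ · · ·
    · · · · · · █ · ·
    · · · · · · · · ·
    · · · · · · · · ·
    · · · · · · · · ·
T3:
  2·area = 74  (B↔C swapped to make it positive)
  edge (6, 13)→(2, 6): d=(-4,-7) top-left  bias=+0
  edge (2, 6)→(16, 12): d=(14,6) right/bottom  bias=-1
  edge (16, 12)→(6, 13): d=(-10,1) right/bottom  bias=-1
    (1,3)@(3, 7): e=[3,8,63] → █
    (2,3)@(5, 7): e=[17,-4,61] → ·
    (1,4)@(3, 9): e=[-5,36,43] → ·
    (2,4)@(5, 9): e=[9,24,41] → █
    (3,4)@(7, 9): e=[23,12,39] → █
    (4,4)@(9, 9): e=[37,0,37] → ·  [on edge]
    (2,5)@(5, 11): e=[1,52,21] → █
    (4,5)@(9, 11): e=[29,28,17] → █
    (5,5)@(11, 11): e=[43,16,15] → █
    (6,5)@(13, 11): e=[57,4,13] → █
    (7,5)@(15, 11): e=[71,-8,11] → ·
    (2,6)@(5, 13): e=[-7,80,1] → ·
  covered (8 px):
    · · · · · · · · ·
    · · · · · · · · ·
    · · · · · · · · ·
    · █ · · · · · · ·
    · · █ █ · · · · ·
    · · █ █ █ █ █ · ·
    · · · · · · · · ·
    · · · · · · · · ·
    · · · · · · · · ·
    · · · · · · · · ·

Answer: 40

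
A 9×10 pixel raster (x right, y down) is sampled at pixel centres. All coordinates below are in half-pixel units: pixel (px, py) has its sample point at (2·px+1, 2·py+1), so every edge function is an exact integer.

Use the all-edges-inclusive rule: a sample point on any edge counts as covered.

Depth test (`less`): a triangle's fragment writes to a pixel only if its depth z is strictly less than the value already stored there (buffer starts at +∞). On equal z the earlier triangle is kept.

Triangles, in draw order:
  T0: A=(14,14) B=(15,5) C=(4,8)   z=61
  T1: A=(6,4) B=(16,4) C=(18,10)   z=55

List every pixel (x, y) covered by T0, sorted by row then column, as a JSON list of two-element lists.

T0:
  2·area = 96  (B↔C swapped to make it positive)
  edge (14, 14)→(4, 8): d=(-10,-6) inclusive
  edge (4, 8)→(15, 5): d=(11,-3) inclusive
  edge (15, 5)→(14, 14): d=(-1,9) inclusive
    (7,2)@(15, 5): e=[96,0,0] → #  [on edge]
    (8,2)@(17, 5): e=[108,6,-18] → ·
    (4,3)@(9, 7): e=[40,4,52] → #
    (5,3)@(11, 7): e=[52,10,34] → #
    (6,3)@(13, 7): e=[64,16,16] → #
    (7,3)@(15, 7): e=[76,22,-2] → ·
    (3,4)@(7, 9): e=[8,20,68] → #
    (7,4)@(15, 9): e=[56,44,-4] → ·
    (3,5)@(7, 11): e=[-12,42,66] → ·
    (4,5)@(9, 11): e=[0,48,48] → #  [on edge]
    (7,5)@(15, 11): e=[36,66,-6] → ·
    (4,6)@(9, 13): e=[-20,70,46] → ·
  covered (12 px):
    · · · · · · · · ·
    · · · · · · · · ·
    · · · · · · · # ·
    · · · · # # # · ·
    · · · # # # # · ·
    · · · · # # # · ·
    · · · · · · # · ·
    · · · · · · · · ·
    · · · · · · · · ·
    · · · · · · · · ·
T1:
  2·area = 60
  edge (6, 4)→(16, 4): d=(10,0) inclusive
  edge (16, 4)→(18, 10): d=(2,6) inclusive
  edge (18, 10)→(6, 4): d=(-12,-6) inclusive
    (7,0)@(15, 1): e=[-30,0,90] → ·  [on edge]
    (4,2)@(9, 5): e=[10,44,6] → #
    (5,2)@(11, 5): e=[10,32,18] → #
    (6,2)@(13, 5): e=[10,20,30] → #
    (7,2)@(15, 5): e=[10,8,42] → #
    (8,2)@(17, 5): e=[10,-4,54] → ·
    (4,3)@(9, 7): e=[30,48,-18] → ·
    (5,3)@(11, 7): e=[30,36,-6] → ·
    (6,3)@(13, 7): e=[30,24,6] → #
    (8,3)@(17, 7): e=[30,0,30] → #  [on edge]
    (6,4)@(13, 9): e=[50,28,-18] → ·
    (7,4)@(15, 9): e=[50,16,-6] → ·
  covered (8 px):
    · · · · · · · · ·
    · · · · · · · · ·
    · · · · # # # # ·
    · · · · · · # # #
    · · · · · · · · #
    · · · · · · · · ·
    · · · · · · · · ·
    · · · · · · · · ·
    · · · · · · · · ·
    · · · · · · · · ·

Result: [[7,2],[4,3],[5,3],[6,3],[3,4],[4,4],[5,4],[6,4],[4,5],[5,5],[6,5],[6,6]]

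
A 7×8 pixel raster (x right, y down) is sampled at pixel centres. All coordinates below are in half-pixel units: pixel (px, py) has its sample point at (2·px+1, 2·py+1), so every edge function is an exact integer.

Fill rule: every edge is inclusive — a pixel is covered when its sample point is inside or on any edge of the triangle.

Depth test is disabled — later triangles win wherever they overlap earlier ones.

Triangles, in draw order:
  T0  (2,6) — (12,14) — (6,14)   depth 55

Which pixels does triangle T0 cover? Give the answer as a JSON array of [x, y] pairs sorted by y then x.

T0:
  2·area = 48
  edge (2, 6)→(12, 14): d=(10,8) inclusive
  edge (12, 14)→(6, 14): d=(-6,0) inclusive
  edge (6, 14)→(2, 6): d=(-4,-8) inclusive
    (1,3)@(3, 7): e=[2,42,4] → X
    (2,3)@(5, 7): e=[-14,42,20] → .
    (1,4)@(3, 9): e=[22,30,-4] → .
    (2,4)@(5, 9): e=[6,30,12] → X
    (3,4)@(7, 9): e=[-10,30,28] → .
    (2,5)@(5, 11): e=[26,18,4] → X
    (3,5)@(7, 11): e=[10,18,20] → X
    (4,5)@(9, 11): e=[-6,18,36] → .
    (2,6)@(5, 13): e=[46,6,-4] → .
    (3,6)@(7, 13): e=[30,6,12] → X
    (4,6)@(9, 13): e=[14,6,28] → X
    (5,6)@(11, 13): e=[-2,6,44] → .
  covered (6 px):
    . . . . . . .
    . . . . . . .
    . . . . . . .
    . X . . . . .
    . . X . . . .
    . . X X . . .
    . . . X X . .
    . . . . . . .

Result: [[1,3],[2,4],[2,5],[3,5],[3,6],[4,6]]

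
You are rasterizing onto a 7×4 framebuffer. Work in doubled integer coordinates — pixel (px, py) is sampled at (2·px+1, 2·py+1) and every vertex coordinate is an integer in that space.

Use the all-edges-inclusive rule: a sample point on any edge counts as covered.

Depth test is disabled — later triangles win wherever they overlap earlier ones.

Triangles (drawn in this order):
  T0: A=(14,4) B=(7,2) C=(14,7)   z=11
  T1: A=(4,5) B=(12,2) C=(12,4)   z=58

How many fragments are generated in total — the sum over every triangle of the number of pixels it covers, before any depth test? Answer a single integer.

T0:
  2·area = 21  (B↔C swapped to make it positive)
  edge (14, 4)→(14, 7): d=(0,3) inclusive
  edge (14, 7)→(7, 2): d=(-7,-5) inclusive
  edge (7, 2)→(14, 4): d=(7,2) inclusive
    (4,1)@(9, 3): e=[15,3,3] → X
    (5,1)@(11, 3): e=[9,13,-1] → .
    (4,2)@(9, 5): e=[15,-11,17] → .
    (6,2)@(13, 5): e=[3,9,9] → X
    (6,3)@(13, 7): e=[3,-5,23] → .
  covered (2 px):
    . . . . . . .
    . . . . X . .
    . . . . . . X
    . . . . . . .
T1:
  2·area = 16
  edge (4, 5)→(12, 2): d=(8,-3) inclusive
  edge (12, 2)→(12, 4): d=(0,2) inclusive
  edge (12, 4)→(4, 5): d=(-8,1) inclusive
    (5,1)@(11, 3): e=[5,2,9] → X
    (6,1)@(13, 3): e=[11,-2,7] → .
    (5,2)@(11, 5): e=[21,2,-7] → .
  covered (1 px):
    . . . . . . .
    . . . . . X .
    . . . . . . .
    . . . . . . .

Result: 3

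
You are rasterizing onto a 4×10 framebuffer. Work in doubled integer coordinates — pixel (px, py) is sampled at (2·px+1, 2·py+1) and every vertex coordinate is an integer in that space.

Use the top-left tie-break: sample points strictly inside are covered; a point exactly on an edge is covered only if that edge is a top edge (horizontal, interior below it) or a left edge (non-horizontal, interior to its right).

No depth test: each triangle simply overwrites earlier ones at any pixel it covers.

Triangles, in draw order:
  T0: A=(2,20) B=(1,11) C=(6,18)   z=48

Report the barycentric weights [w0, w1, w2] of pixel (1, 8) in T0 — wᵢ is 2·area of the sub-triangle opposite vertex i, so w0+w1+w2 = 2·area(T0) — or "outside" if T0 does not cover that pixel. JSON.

T0:
  2·area = 38
  edge (2, 20)→(1, 11): d=(-1,-9) top-left  bias=+0
  edge (1, 11)→(6, 18): d=(5,7) right/bottom  bias=-1
  edge (6, 18)→(2, 20): d=(-4,2) right/bottom  bias=-1
    (0,5)@(1, 11): e=[0,0,38] → ·  [on edge]
    (1,7)@(3, 15): e=[14,6,18] → #
    (2,7)@(5, 15): e=[32,-8,14] → ·
    (1,8)@(3, 17): e=[12,16,10] → #
    (2,8)@(5, 17): e=[30,2,6] → #
    (3,8)@(7, 17): e=[48,-12,2] → ·
    (1,9)@(3, 19): e=[10,26,2] → #
    (2,9)@(5, 19): e=[28,12,-2] → ·
  covered (4 px):
    · · · ·
    · · · ·
    · · · ·
    · · · ·
    · · · ·
    · · · ·
    · · · ·
    · # · ·
    · # # ·
    · # · ·

Answer: [16,10,12]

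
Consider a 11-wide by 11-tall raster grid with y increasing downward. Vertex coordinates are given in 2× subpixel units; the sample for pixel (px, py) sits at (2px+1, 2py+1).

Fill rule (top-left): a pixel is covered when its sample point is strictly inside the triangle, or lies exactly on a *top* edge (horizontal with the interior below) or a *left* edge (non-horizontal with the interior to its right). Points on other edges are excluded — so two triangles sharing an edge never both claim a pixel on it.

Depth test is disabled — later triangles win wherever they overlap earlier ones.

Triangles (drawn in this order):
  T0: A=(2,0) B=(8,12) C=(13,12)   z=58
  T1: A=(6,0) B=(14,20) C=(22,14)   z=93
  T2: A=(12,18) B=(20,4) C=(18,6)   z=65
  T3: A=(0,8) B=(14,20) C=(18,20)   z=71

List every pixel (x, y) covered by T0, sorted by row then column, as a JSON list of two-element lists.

T0:
  2·area = 60  (B↔C swapped to make it positive)
  edge (2, 0)→(13, 12): d=(11,12) right/bottom  bias=-1
  edge (13, 12)→(8, 12): d=(-5,0) right/bottom  bias=-1
  edge (8, 12)→(2, 0): d=(-6,-12) top-left  bias=+0
    (2,2)@(5, 5): e=[19,35,6] → #
    (3,2)@(7, 5): e=[-5,35,30] → ·
    (2,3)@(5, 7): e=[41,25,-6] → ·
    (3,3)@(7, 7): e=[17,25,18] → #
    (4,3)@(9, 7): e=[-7,25,42] → ·
    (3,4)@(7, 9): e=[39,15,6] → #
    (4,4)@(9, 9): e=[15,15,30] → #
    (5,4)@(11, 9): e=[-9,15,54] → ·
    (3,5)@(7, 11): e=[61,5,-6] → ·
    (4,5)@(9, 11): e=[37,5,18] → #
    (5,5)@(11, 11): e=[13,5,42] → #
    (6,5)@(13, 11): e=[-11,5,66] → ·
  covered (6 px):
    · · · · · · · · · · ·
    · · · · · · · · · · ·
    · · # · · · · · · · ·
    · · · # · · · · · · ·
    · · · # # · · · · · ·
    · · · · # # · · · · ·
    · · · · · · · · · · ·
    · · · · · · · · · · ·
    · · · · · · · · · · ·
    · · · · · · · · · · ·
    · · · · · · · · · · ·
T1:
  2·area = 208  (B↔C swapped to make it positive)
  edge (6, 0)→(22, 14): d=(16,14) right/bottom  bias=-1
  edge (22, 14)→(14, 20): d=(-8,6) right/bottom  bias=-1
  edge (14, 20)→(6, 0): d=(-8,-20) top-left  bias=+0
    (3,0)@(7, 1): e=[2,194,12] → #
    (4,0)@(9, 1): e=[-26,182,52] → ·
    (3,1)@(7, 3): e=[34,178,-4] → ·
    (4,1)@(9, 3): e=[6,166,36] → #
    (5,1)@(11, 3): e=[-22,154,76] → ·
    (4,2)@(9, 5): e=[38,150,20] → #
    (5,2)@(11, 5): e=[10,138,60] → #
    (6,2)@(13, 5): e=[-18,126,100] → ·
    (4,3)@(9, 7): e=[70,134,4] → #
    (6,3)@(13, 7): e=[14,110,84] → #
    (7,3)@(15, 7): e=[-14,98,124] → ·
    (4,4)@(9, 9): e=[102,118,-12] → ·
  covered (26 px):
    · · · # · · · · · · ·
    · · · · # · · · · · ·
    · · · · # # · · · · ·
    · · · · # # # · · · ·
    · · · · · # # # · · ·
    · · · · · # # # # · ·
    · · · · · · # # # # ·
    · · · · · · # # # # ·
    · · · · · · # # # · ·
    · · · · · · · # · · ·
    · · · · · · · · · · ·
T2:
  2·area = 12  (B↔C swapped to make it positive)
  edge (12, 18)→(18, 6): d=(6,-12) top-left  bias=+0
  edge (18, 6)→(20, 4): d=(2,-2) top-left  bias=+0
  edge (20, 4)→(12, 18): d=(-8,14) right/bottom  bias=-1
    (10,1)@(21, 3): e=[18,0,-6] → ·  [on edge]
    (9,2)@(19, 5): e=[6,0,6] → #  [on edge]
    (10,2)@(21, 5): e=[30,4,-22] → ·
    (8,3)@(17, 7): e=[-6,0,18] → ·  [on edge]
    (9,3)@(19, 7): e=[18,4,-10] → ·
    (7,4)@(15, 9): e=[-18,0,30] → ·  [on edge]
    (8,4)@(17, 9): e=[6,4,2] → #
    (9,4)@(19, 9): e=[30,8,-26] → ·
    (6,5)@(13, 11): e=[-30,0,42] → ·  [on edge]
    (8,5)@(17, 11): e=[18,8,-14] → ·
    (5,6)@(11, 13): e=[-42,0,54] → ·  [on edge]
    (4,7)@(9, 15): e=[-54,0,66] → ·  [on edge]
    (3,8)@(7, 17): e=[-66,0,78] → ·  [on edge]
    (2,9)@(5, 19): e=[-78,0,90] → ·  [on edge]
    (1,10)@(3, 21): e=[-90,0,102] → ·  [on edge]
  covered (2 px):
    · · · · · · · · · · ·
    · · · · · · · · · · ·
    · · · · · · · · · # ·
    · · · · · · · · · · ·
    · · · · · · · · # · ·
    · · · · · · · · · · ·
    · · · · · · · · · · ·
    · · · · · · · · · · ·
    · · · · · · · · · · ·
    · · · · · · · · · · ·
    · · · · · · · · · · ·
T3:
  2·area = 48  (B↔C swapped to make it positive)
  edge (0, 8)→(18, 20): d=(18,12) right/bottom  bias=-1
  edge (18, 20)→(14, 20): d=(-4,0) right/bottom  bias=-1
  edge (14, 20)→(0, 8): d=(-14,-12) top-left  bias=+0
    (3,6)@(7, 13): e=[6,28,14] → #
    (4,6)@(9, 13): e=[-18,28,38] → ·
    (3,7)@(7, 15): e=[42,20,-14] → ·
    (4,7)@(9, 15): e=[18,20,10] → #
    (5,7)@(11, 15): e=[-6,20,34] → ·
    (4,8)@(9, 17): e=[54,12,-18] → ·
    (5,8)@(11, 17): e=[30,12,6] → #
    (6,8)@(13, 17): e=[6,12,30] → #
    (7,8)@(15, 17): e=[-18,12,54] → ·
    (5,9)@(11, 19): e=[66,4,-22] → ·
    (6,9)@(13, 19): e=[42,4,2] → #
    (7,9)@(15, 19): e=[18,4,26] → #
  covered (6 px):
    · · · · · · · · · · ·
    · · · · · · · · · · ·
    · · · · · · · · · · ·
    · · · · · · · · · · ·
    · · · · · · · · · · ·
    · · · · · · · · · · ·
    · · · # · · · · · · ·
    · · · · # · · · · · ·
    · · · · · # # · · · ·
    · · · · · · # # · · ·
    · · · · · · · · · · ·

Result: [[2,2],[3,3],[3,4],[4,4],[4,5],[5,5]]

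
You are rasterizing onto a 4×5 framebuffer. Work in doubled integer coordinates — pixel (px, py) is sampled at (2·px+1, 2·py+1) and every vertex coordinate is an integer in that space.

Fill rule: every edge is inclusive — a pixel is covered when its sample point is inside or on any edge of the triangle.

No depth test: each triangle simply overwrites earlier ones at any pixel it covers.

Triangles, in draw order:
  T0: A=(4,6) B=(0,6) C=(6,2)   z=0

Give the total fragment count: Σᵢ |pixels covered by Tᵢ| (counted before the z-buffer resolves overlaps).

T0:
  2·area = 16
  edge (4, 6)→(0, 6): d=(-4,0) inclusive
  edge (0, 6)→(6, 2): d=(6,-4) inclusive
  edge (6, 2)→(4, 6): d=(-2,4) inclusive
    (2,1)@(5, 3): e=[12,2,2] → X
    (3,1)@(7, 3): e=[12,10,-6] → .
    (1,2)@(3, 5): e=[4,6,6] → X
    (2,2)@(5, 5): e=[4,14,-2] → .
    (1,3)@(3, 7): e=[-4,18,2] → .
  covered (2 px):
    . . . .
    . . X .
    . X . .
    . . . .
    . . . .

Result: 2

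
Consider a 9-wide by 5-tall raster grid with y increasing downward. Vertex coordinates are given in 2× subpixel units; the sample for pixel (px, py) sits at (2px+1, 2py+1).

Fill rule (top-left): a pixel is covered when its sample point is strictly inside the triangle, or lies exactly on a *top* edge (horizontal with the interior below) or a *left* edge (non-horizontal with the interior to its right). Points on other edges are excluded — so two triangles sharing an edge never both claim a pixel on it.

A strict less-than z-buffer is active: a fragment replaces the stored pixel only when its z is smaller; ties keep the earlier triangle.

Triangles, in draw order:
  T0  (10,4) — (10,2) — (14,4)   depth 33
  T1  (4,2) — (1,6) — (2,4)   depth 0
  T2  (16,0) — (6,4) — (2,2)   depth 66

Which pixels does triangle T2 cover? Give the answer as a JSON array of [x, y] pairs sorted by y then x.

T0:
  2·area = 8
  edge (10, 4)→(10, 2): d=(0,-2) top-left  bias=+0
  edge (10, 2)→(14, 4): d=(4,2) right/bottom  bias=-1
  edge (14, 4)→(10, 4): d=(-4,0) right/bottom  bias=-1
    (5,1)@(11, 3): e=[2,2,4] → #
    (6,1)@(13, 3): e=[6,-2,4] → ·
    (5,2)@(11, 5): e=[2,10,-4] → ·
  covered (1 px):
    · · · · · · · · ·
    · · · · · # · · ·
    · · · · · · · · ·
    · · · · · · · · ·
    · · · · · · · · ·
T1:
  2·area = 2
  edge (4, 2)→(1, 6): d=(-3,4) right/bottom  bias=-1
  edge (1, 6)→(2, 4): d=(1,-2) top-left  bias=+0
  edge (2, 4)→(4, 2): d=(2,-2) top-left  bias=+0
    (2,0)@(5, 1): e=[-1,3,0] → ·  [on edge]
    (1,1)@(3, 3): e=[1,1,0] → #  [on edge]
    (2,1)@(5, 3): e=[-7,5,4] → ·
    (0,2)@(1, 5): e=[3,-1,0] → ·  [on edge]
    (1,2)@(3, 5): e=[-5,3,4] → ·
  covered (1 px):
    · · · · · · · · ·
    · # · · · · · · ·
    · · · · · · · · ·
    · · · · · · · · ·
    · · · · · · · · ·
T2:
  2·area = 36
  edge (16, 0)→(6, 4): d=(-10,4) right/bottom  bias=-1
  edge (6, 4)→(2, 2): d=(-4,-2) top-left  bias=+0
  edge (2, 2)→(16, 0): d=(14,-2) top-left  bias=+0
    (4,0)@(9, 1): e=[18,18,0] → #  [on edge]
    (5,0)@(11, 1): e=[10,22,4] → #
    (6,0)@(13, 1): e=[2,26,8] → #
    (7,0)@(15, 1): e=[-6,30,12] → ·
    (2,1)@(5, 3): e=[14,2,20] → #
    (3,1)@(7, 3): e=[6,6,24] → #
    (4,1)@(9, 3): e=[-2,10,28] → ·
    (5,1)@(11, 3): e=[-10,14,32] → ·
    (6,1)@(13, 3): e=[-18,18,36] → ·
    (2,2)@(5, 5): e=[-6,-6,48] → ·
    (3,2)@(7, 5): e=[-14,-2,52] → ·
  covered (5 px):
    · · · · # # # · ·
    · · # # · · · · ·
    · · · · · · · · ·
    · · · · · · · · ·
    · · · · · · · · ·

Final: [[4,0],[5,0],[6,0],[2,1],[3,1]]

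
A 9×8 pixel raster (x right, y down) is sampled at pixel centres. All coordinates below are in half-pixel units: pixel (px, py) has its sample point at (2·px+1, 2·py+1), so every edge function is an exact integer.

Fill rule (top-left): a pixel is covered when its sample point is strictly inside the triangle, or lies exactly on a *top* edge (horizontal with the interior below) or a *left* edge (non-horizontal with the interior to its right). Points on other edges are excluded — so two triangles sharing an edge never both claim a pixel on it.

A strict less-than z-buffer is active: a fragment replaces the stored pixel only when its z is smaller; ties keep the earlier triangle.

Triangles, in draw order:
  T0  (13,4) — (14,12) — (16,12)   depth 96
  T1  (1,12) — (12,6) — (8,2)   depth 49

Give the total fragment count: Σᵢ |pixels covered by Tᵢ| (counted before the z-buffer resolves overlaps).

T0:
  2·area = 16  (B↔C swapped to make it positive)
  edge (13, 4)→(16, 12): d=(3,8) right/bottom  bias=-1
  edge (16, 12)→(14, 12): d=(-2,0) right/bottom  bias=-1
  edge (14, 12)→(13, 4): d=(-1,-8) top-left  bias=+0
    (7,5)@(15, 11): e=[5,2,9] → #
    (8,5)@(17, 11): e=[-11,2,25] → ·
    (7,6)@(15, 13): e=[11,-2,7] → ·
  covered (1 px):
    · · · · · · · · ·
    · · · · · · · · ·
    · · · · · · · · ·
    · · · · · · · · ·
    · · · · · · · · ·
    · · · · · · · # ·
    · · · · · · · · ·
    · · · · · · · · ·
T1:
  2·area = 68  (B↔C swapped to make it positive)
  edge (1, 12)→(8, 2): d=(7,-10) top-left  bias=+0
  edge (8, 2)→(12, 6): d=(4,4) right/bottom  bias=-1
  edge (12, 6)→(1, 12): d=(-11,6) right/bottom  bias=-1
    (3,0)@(7, 1): e=[-17,0,85] → ·  [on edge]
    (4,1)@(9, 3): e=[17,0,51] → ·  [on edge]
    (3,2)@(7, 5): e=[11,16,41] → #
    (4,2)@(9, 5): e=[31,8,29] → #
    (5,2)@(11, 5): e=[51,0,17] → ·  [on edge]
    (2,3)@(5, 7): e=[5,32,31] → #
    (5,3)@(11, 7): e=[65,8,-5] → ·
    (6,3)@(13, 7): e=[85,0,-17] → ·  [on edge]
    (2,4)@(5, 9): e=[19,40,9] → #
    (3,4)@(7, 9): e=[39,32,-3] → ·
    (4,4)@(9, 9): e=[59,24,-15] → ·
    (7,4)@(15, 9): e=[119,0,-51] → ·  [on edge]
    (8,5)@(17, 11): e=[153,0,-85] → ·  [on edge]
  covered (6 px):
    · · · · · · · · ·
    · · · · · · · · ·
    · · · # # · · · ·
    · · # # # · · · ·
    · · # · · · · · ·
    · · · · · · · · ·
    · · · · · · · · ·
    · · · · · · · · ·

Result: 7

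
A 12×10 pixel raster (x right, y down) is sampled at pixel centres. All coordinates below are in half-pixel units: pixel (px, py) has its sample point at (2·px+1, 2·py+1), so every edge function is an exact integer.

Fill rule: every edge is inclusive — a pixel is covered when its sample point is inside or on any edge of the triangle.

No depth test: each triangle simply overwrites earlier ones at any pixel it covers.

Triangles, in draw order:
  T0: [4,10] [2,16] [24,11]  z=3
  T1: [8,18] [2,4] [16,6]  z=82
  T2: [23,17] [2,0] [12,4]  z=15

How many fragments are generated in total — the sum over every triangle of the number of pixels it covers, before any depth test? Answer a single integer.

T0:
  2·area = 122  (B↔C swapped to make it positive)
  edge (4, 10)→(24, 11): d=(20,1) inclusive
  edge (24, 11)→(2, 16): d=(-22,5) inclusive
  edge (2, 16)→(4, 10): d=(2,-6) inclusive
    (3,0)@(7, 1): e=[-183,305,0] → ·  [on edge]
    (2,3)@(5, 7): e=[-61,183,0] → ·  [on edge]
    (2,5)@(5, 11): e=[19,95,8] → █
    (3,5)@(7, 11): e=[17,85,20] → █
    (4,5)@(9, 11): e=[15,75,32] → █
    (5,5)@(11, 11): e=[13,65,44] → █
    (6,5)@(13, 11): e=[11,55,56] → █
    (7,5)@(15, 11): e=[9,45,68] → █
    (8,5)@(17, 11): e=[7,35,80] → █
    (9,5)@(19, 11): e=[5,25,92] → █
    (10,5)@(21, 11): e=[3,15,104] → █
    (11,5)@(23, 11): e=[1,5,116] → █
    (1,6)@(3, 13): e=[61,61,0] → █  [on edge]
    (0,9)@(1, 19): e=[183,-61,0] → ·  [on edge]
  covered (19 px):
    · · · · · · · · · · · ·
    · · · · · · · · · · · ·
    · · · · · · · · · · · ·
    · · · · · · · · · · · ·
    · · · · · · · · · · · ·
    · · █ █ █ █ █ █ █ █ █ █
    · █ █ █ █ █ █ █ · · · ·
    · █ █ · · · · · · · · ·
    · · · · · · · · · · · ·
    · · · · · · · · · · · ·
T1:
  2·area = 184
  edge (8, 18)→(2, 4): d=(-6,-14) inclusive
  edge (2, 4)→(16, 6): d=(14,2) inclusive
  edge (16, 6)→(8, 18): d=(-8,12) inclusive
    (1,2)@(3, 5): e=[8,12,164] → █
    (2,2)@(5, 5): e=[36,8,140] → █
    (3,2)@(7, 5): e=[64,4,116] → █
    (4,2)@(9, 5): e=[92,0,92] → █  [on edge]
    (5,2)@(11, 5): e=[120,-4,68] → ·
    (1,3)@(3, 7): e=[-4,40,148] → ·
    (2,3)@(5, 7): e=[24,36,124] → █
    (5,3)@(11, 7): e=[108,24,52] → █
    (6,3)@(13, 7): e=[136,20,28] → █
    (7,3)@(15, 7): e=[164,16,4] → █
    (8,3)@(17, 7): e=[192,12,-20] → ·
    (11,3)@(23, 7): e=[276,0,-92] → ·  [on edge]
    (2,5)@(5, 11): e=[0,92,92] → █  [on edge]
  covered (24 px):
    · · · · · · · · · · · ·
    · · · · · · · · · · · ·
    · █ █ █ █ · · · · · · ·
    · · █ █ █ █ █ █ · · · ·
    · · █ █ █ █ █ · · · · ·
    · · █ █ █ █ · · · · · ·
    · · · █ █ █ · · · · · ·
    · · · █ █ · · · · · · ·
    · · · · · · · · · · · ·
    · · · · · · · · · · · ·
T2:
  2·area = 86
  edge (23, 17)→(2, 0): d=(-21,-17) inclusive
  edge (2, 0)→(12, 4): d=(10,4) inclusive
  edge (12, 4)→(23, 17): d=(11,13) inclusive
    (3,1)@(7, 3): e=[22,10,54] → █
    (4,1)@(9, 3): e=[56,2,28] → █
    (5,1)@(11, 3): e=[90,-6,2] → ·
    (3,2)@(7, 5): e=[-20,30,76] → ·
    (4,2)@(9, 5): e=[14,22,50] → █
    (5,2)@(11, 5): e=[48,14,24] → █
    (6,2)@(13, 5): e=[82,6,-2] → ·
    (4,3)@(9, 7): e=[-28,42,72] → ·
    (5,3)@(11, 7): e=[6,34,46] → █
    (6,3)@(13, 7): e=[40,26,20] → █
    (7,3)@(15, 7): e=[74,18,-6] → ·
    (5,4)@(11, 9): e=[-36,54,68] → ·
    (11,8)@(23, 17): e=[0,86,0] → █  [on edge]
  covered (11 px):
    · · · · · · · · · · · ·
    · · · █ █ · · · · · · ·
    · · · · █ █ · · · · · ·
    · · · · · █ █ · · · · ·
    · · · · · · · █ · · · ·
    · · · · · · · · █ · · ·
    · · · · · · · · · █ · ·
    · · · · · · · · · · █ ·
    · · · · · · · · · · · █
    · · · · · · · · · · · ·

Answer: 54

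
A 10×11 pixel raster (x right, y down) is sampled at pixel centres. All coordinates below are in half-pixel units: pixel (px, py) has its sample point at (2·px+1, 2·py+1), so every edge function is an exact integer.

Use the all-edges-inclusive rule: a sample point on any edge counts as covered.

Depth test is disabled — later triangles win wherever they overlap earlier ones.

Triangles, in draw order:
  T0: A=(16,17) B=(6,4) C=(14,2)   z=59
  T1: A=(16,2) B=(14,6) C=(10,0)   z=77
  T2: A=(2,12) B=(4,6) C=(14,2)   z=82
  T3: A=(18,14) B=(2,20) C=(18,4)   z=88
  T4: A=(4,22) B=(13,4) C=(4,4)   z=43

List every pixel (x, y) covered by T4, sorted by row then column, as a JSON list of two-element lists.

T0:
  2·area = 124
  edge (16, 17)→(6, 4): d=(-10,-13) inclusive
  edge (6, 4)→(14, 2): d=(8,-2) inclusive
  edge (14, 2)→(16, 17): d=(2,15) inclusive
    (5,1)@(11, 3): e=[75,2,47] → X
    (6,1)@(13, 3): e=[101,6,17] → X
    (7,1)@(15, 3): e=[127,10,-13] → .
    (3,2)@(7, 5): e=[3,10,111] → X
    (4,2)@(9, 5): e=[29,14,81] → X
    (7,2)@(15, 5): e=[107,26,-9] → .
    (3,3)@(7, 7): e=[-17,26,115] → .
    (4,3)@(9, 7): e=[9,30,85] → X
    (7,3)@(15, 7): e=[87,42,-5] → .
    (4,4)@(9, 9): e=[-11,46,89] → .
    (5,4)@(11, 9): e=[15,50,59] → X
    (7,4)@(15, 9): e=[67,58,-1] → .
  covered (16 px):
    . . . . . . . . . .
    . . . . . X X . . .
    . . . X X X X . . .
    . . . . X X X . . .
    . . . . . X X . . .
    . . . . . . X X . .
    . . . . . . X X . .
    . . . . . . . X . .
    . . . . . . . . . .
    . . . . . . . . . .
    . . . . . . . . . .
T1:
  2·area = 28
  edge (16, 2)→(14, 6): d=(-2,4) inclusive
  edge (14, 6)→(10, 0): d=(-4,-6) inclusive
  edge (10, 0)→(16, 2): d=(6,2) inclusive
    (5,0)@(11, 1): e=[22,2,4] → X
    (6,0)@(13, 1): e=[14,14,0] → X  [on edge]
    (7,0)@(15, 1): e=[6,26,-4] → .
    (5,1)@(11, 3): e=[18,-6,16] → .
    (6,1)@(13, 3): e=[10,6,12] → X
    (7,1)@(15, 3): e=[2,18,8] → X
    (8,1)@(17, 3): e=[-6,30,4] → .
    (9,1)@(19, 3): e=[-14,42,0] → .  [on edge]
    (6,2)@(13, 5): e=[6,-2,24] → .
    (7,2)@(15, 5): e=[-2,10,20] → .
  covered (4 px):
    . . . . . X X . . .
    . . . . . . X X . .
    . . . . . . . . . .
    . . . . . . . . . .
    . . . . . . . . . .
    . . . . . . . . . .
    . . . . . . . . . .
    . . . . . . . . . .
    . . . . . . . . . .
    . . . . . . . . . .
    . . . . . . . . . .
T2:
  2·area = 52
  edge (2, 12)→(4, 6): d=(2,-6) inclusive
  edge (4, 6)→(14, 2): d=(10,-4) inclusive
  edge (14, 2)→(2, 12): d=(-12,10) inclusive
    (2,1)@(5, 3): e=[0,-26,78] → .  [on edge]
    (3,2)@(7, 5): e=[16,2,34] → X
    (4,2)@(9, 5): e=[28,10,14] → X
    (5,2)@(11, 5): e=[40,18,-6] → .
    (2,3)@(5, 7): e=[8,14,30] → X
    (4,3)@(9, 7): e=[32,30,-10] → .
    (1,4)@(3, 9): e=[0,26,26] → X  [on edge]
    (3,4)@(7, 9): e=[24,42,-14] → .
    (1,5)@(3, 11): e=[4,46,2] → X
    (2,5)@(5, 11): e=[16,54,-18] → .
    (1,6)@(3, 13): e=[8,66,-22] → .
    (0,7)@(1, 15): e=[0,78,-26] → .  [on edge]
  covered (7 px):
    . . . . . . . . . .
    . . . . . . . . . .
    . . . X X . . . . .
    . . X X . . . . . .
    . X X . . . . . . .
    . X . . . . . . . .
    . . . . . . . . . .
    . . . . . . . . . .
    . . . . . . . . . .
    . . . . . . . . . .
    . . . . . . . . . .
T3:
  2·area = 160
  edge (18, 14)→(2, 20): d=(-16,6) inclusive
  edge (2, 20)→(18, 4): d=(16,-16) inclusive
  edge (18, 4)→(18, 14): d=(0,10) inclusive
    (9,1)@(19, 3): e=[170,0,-10] → .  [on edge]
    (8,2)@(17, 5): e=[150,0,10] → X  [on edge]
    (9,2)@(19, 5): e=[138,32,-10] → .
    (7,3)@(15, 7): e=[130,0,30] → X  [on edge]
    (9,3)@(19, 7): e=[106,64,-10] → .
    (6,4)@(13, 9): e=[110,0,50] → X  [on edge]
    (9,4)@(19, 9): e=[74,96,-10] → .
    (5,5)@(11, 11): e=[90,0,70] → X  [on edge]
    (9,5)@(19, 11): e=[42,128,-10] → .
    (4,6)@(9, 13): e=[70,0,90] → X  [on edge]
    (9,6)@(19, 13): e=[10,160,-10] → .
    (3,7)@(7, 15): e=[50,0,110] → X  [on edge]
    (2,8)@(5, 17): e=[30,0,130] → X  [on edge]
    (1,9)@(3, 19): e=[10,0,150] → X  [on edge]
    (0,10)@(1, 21): e=[-10,0,170] → .  [on edge]
  covered (24 px):
    . . . . . . . . . .
    . . . . . . . . . .
    . . . . . . . . X .
    . . . . . . . X X .
    . . . . . . X X X .
    . . . . . X X X X .
    . . . . X X X X X .
    . . . X X X X X . .
    . . X X X . . . . .
    . X . . . . . . . .
    . . . . . . . . . .
T4:
  2·area = 162  (B↔C swapped to make it positive)
  edge (4, 22)→(4, 4): d=(0,-18) inclusive
  edge (4, 4)→(13, 4): d=(9,0) inclusive
  edge (13, 4)→(4, 22): d=(-9,18) inclusive
    (2,2)@(5, 5): e=[18,9,135] → X
    (3,2)@(7, 5): e=[54,9,99] → X
    (4,2)@(9, 5): e=[90,9,63] → X
    (5,2)@(11, 5): e=[126,9,27] → X
    (6,2)@(13, 5): e=[162,9,-9] → .
    (2,3)@(5, 7): e=[18,27,117] → X
    (6,3)@(13, 7): e=[162,27,-27] → .
    (2,4)@(5, 9): e=[18,45,99] → X
    (5,4)@(11, 9): e=[126,45,-9] → .
    (2,5)@(5, 11): e=[18,63,81] → X
    (5,5)@(11, 11): e=[126,63,-27] → .
    (2,6)@(5, 13): e=[18,81,63] → X
  covered (20 px):
    . . . . . . . . . .
    . . . . . . . . . .
    . . X X X X . . . .
    . . X X X X . . . .
    . . X X X . . . . .
    . . X X X . . . . .
    . . X X . . . . . .
    . . X X . . . . . .
    . . X . . . . . . .
    . . X . . . . . . .
    . . . . . . . . . .

Final: [[2,2],[3,2],[4,2],[5,2],[2,3],[3,3],[4,3],[5,3],[2,4],[3,4],[4,4],[2,5],[3,5],[4,5],[2,6],[3,6],[2,7],[3,7],[2,8],[2,9]]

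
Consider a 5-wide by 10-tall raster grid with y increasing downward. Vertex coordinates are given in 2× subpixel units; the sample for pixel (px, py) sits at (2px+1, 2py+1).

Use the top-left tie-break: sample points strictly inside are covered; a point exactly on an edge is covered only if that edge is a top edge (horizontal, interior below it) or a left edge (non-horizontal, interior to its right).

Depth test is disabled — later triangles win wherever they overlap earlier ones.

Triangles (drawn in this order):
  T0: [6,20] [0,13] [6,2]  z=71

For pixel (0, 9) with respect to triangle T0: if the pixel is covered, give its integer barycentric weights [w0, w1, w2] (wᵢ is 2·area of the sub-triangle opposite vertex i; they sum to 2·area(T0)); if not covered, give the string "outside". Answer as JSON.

T0:
  2·area = 108
  edge (6, 20)→(0, 13): d=(-6,-7) top-left  bias=+0
  edge (0, 13)→(6, 2): d=(6,-11) top-left  bias=+0
  edge (6, 2)→(6, 20): d=(0,18) right/bottom  bias=-1
    (2,2)@(5, 5): e=[83,7,18] → #
    (3,2)@(7, 5): e=[97,29,-18] → ·
    (2,3)@(5, 7): e=[71,19,18] → #
    (3,3)@(7, 7): e=[85,41,-18] → ·
    (1,4)@(3, 9): e=[45,9,54] → #
    (3,4)@(7, 9): e=[73,53,-18] → ·
    (1,5)@(3, 11): e=[33,21,54] → #
    (3,5)@(7, 11): e=[61,65,-18] → ·
    (0,6)@(1, 13): e=[7,11,90] → #
    (3,6)@(7, 13): e=[49,77,-18] → ·
    (0,7)@(1, 15): e=[-5,23,90] → ·
    (1,7)@(3, 15): e=[9,45,54] → #
  covered (12 px):
    · · · · ·
    · · · · ·
    · · # · ·
    · · # · ·
    · # # · ·
    · # # · ·
    # # # · ·
    · # # · ·
    · · # · ·
    · · · · ·

Answer: "outside"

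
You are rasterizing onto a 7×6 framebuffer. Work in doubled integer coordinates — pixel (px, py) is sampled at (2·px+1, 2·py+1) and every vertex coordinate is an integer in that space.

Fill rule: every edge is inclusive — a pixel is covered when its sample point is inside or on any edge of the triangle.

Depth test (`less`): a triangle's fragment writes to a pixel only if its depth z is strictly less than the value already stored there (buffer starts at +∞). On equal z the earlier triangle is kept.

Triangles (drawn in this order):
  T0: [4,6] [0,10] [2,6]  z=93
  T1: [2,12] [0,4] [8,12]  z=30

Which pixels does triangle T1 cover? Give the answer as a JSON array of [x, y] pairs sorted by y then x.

T0:
  2·area = 8
  edge (4, 6)→(0, 10): d=(-4,4) inclusive
  edge (0, 10)→(2, 6): d=(2,-4) inclusive
  edge (2, 6)→(4, 6): d=(2,0) inclusive
    (4,0)@(9, 1): e=[0,18,-10] → ·  [on edge]
    (3,1)@(7, 3): e=[0,14,-6] → ·  [on edge]
    (2,2)@(5, 5): e=[0,10,-2] → ·  [on edge]
    (1,3)@(3, 7): e=[0,6,2] → █  [on edge]
    (2,3)@(5, 7): e=[-8,14,2] → ·
    (0,4)@(1, 9): e=[0,2,6] → █  [on edge]
    (1,4)@(3, 9): e=[-8,10,6] → ·
    (0,5)@(1, 11): e=[-8,6,10] → ·
  covered (2 px):
    · · · · · · ·
    · · · · · · ·
    · · · · · · ·
    · █ · · · · ·
    █ · · · · · ·
    · · · · · · ·
T1:
  2·area = 48
  edge (2, 12)→(0, 4): d=(-2,-8) inclusive
  edge (0, 4)→(8, 12): d=(8,8) inclusive
  edge (8, 12)→(2, 12): d=(-6,0) inclusive
    (0,2)@(1, 5): e=[6,0,42] → █  [on edge]
    (1,2)@(3, 5): e=[22,-16,42] → ·
    (0,3)@(1, 7): e=[2,16,30] → █
    (1,3)@(3, 7): e=[18,0,30] → █  [on edge]
    (2,3)@(5, 7): e=[34,-16,30] → ·
    (0,4)@(1, 9): e=[-2,32,18] → ·
    (1,4)@(3, 9): e=[14,16,18] → █
    (2,4)@(5, 9): e=[30,0,18] → █  [on edge]
    (3,4)@(7, 9): e=[46,-16,18] → ·
    (1,5)@(3, 11): e=[10,32,6] → █
    (3,5)@(7, 11): e=[42,0,6] → █  [on edge]
    (4,5)@(9, 11): e=[58,-16,6] → ·
  covered (8 px):
    · · · · · · ·
    · · · · · · ·
    █ · · · · · ·
    █ █ · · · · ·
    · █ █ · · · ·
    · █ █ █ · · ·

Result: [[0,2],[0,3],[1,3],[1,4],[2,4],[1,5],[2,5],[3,5]]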